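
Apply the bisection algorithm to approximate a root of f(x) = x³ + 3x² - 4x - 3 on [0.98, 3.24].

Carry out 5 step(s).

f(x) = x³ + 3x² - 4x - 3
Initial interval: [0.98, 3.24]

Iteration 1:
  c_1 = (0.980000 + 3.240000)/2 = 2.110000
  f(c_1) = f(2.110000) = 11.310231
  f(a) × f(c) < 0, new interval: [0.980000, 2.110000]
Iteration 2:
  c_2 = (0.980000 + 2.110000)/2 = 1.545000
  f(c_2) = f(1.545000) = 1.669029
  f(a) × f(c) < 0, new interval: [0.980000, 1.545000]
Iteration 3:
  c_3 = (0.980000 + 1.545000)/2 = 1.262500
  f(c_3) = f(1.262500) = -1.255975
  f(a) × f(c) ≥ 0, new interval: [1.262500, 1.545000]
Iteration 4:
  c_4 = (1.262500 + 1.545000)/2 = 1.403750
  f(c_4) = f(1.403750) = 0.062651
  f(a) × f(c) < 0, new interval: [1.262500, 1.403750]
Iteration 5:
  c_5 = (1.262500 + 1.403750)/2 = 1.333125
  f(c_5) = f(1.333125) = -0.631574
  f(a) × f(c) ≥ 0, new interval: [1.333125, 1.403750]

After 5 iteration(s), the approximation is c_5 = 1.333125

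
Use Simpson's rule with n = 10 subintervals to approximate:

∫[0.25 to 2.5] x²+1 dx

f(x) = x²+1
a = 0.25, b = 2.5, n = 10
h = (b - a)/n = 0.225000

Simpson's rule: (h/3)[f(x₀) + 4f(x₁) + 2f(x₂) + ... + f(xₙ)]

x_0 = 0.2500, f(x_0) = 1.062500, coefficient = 1
x_1 = 0.4750, f(x_1) = 1.225625, coefficient = 4
x_2 = 0.7000, f(x_2) = 1.490000, coefficient = 2
x_3 = 0.9250, f(x_3) = 1.855625, coefficient = 4
x_4 = 1.1500, f(x_4) = 2.322500, coefficient = 2
x_5 = 1.3750, f(x_5) = 2.890625, coefficient = 4
x_6 = 1.6000, f(x_6) = 3.560000, coefficient = 2
x_7 = 1.8250, f(x_7) = 4.330625, coefficient = 4
x_8 = 2.0500, f(x_8) = 5.202500, coefficient = 2
x_9 = 2.2750, f(x_9) = 6.175625, coefficient = 4
x_10 = 2.5000, f(x_10) = 7.250000, coefficient = 1

I ≈ (0.225000/3) × 99.375000 = 7.453125
Exact value: 7.453125
Error: 0.000000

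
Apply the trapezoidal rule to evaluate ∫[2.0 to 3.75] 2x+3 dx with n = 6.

f(x) = 2x+3
a = 2.0, b = 3.75, n = 6
h = (b - a)/n = 0.291667

Trapezoidal rule: (h/2)[f(x₀) + 2f(x₁) + 2f(x₂) + ... + f(xₙ)]

x_0 = 2.0000, f(x_0) = 7.000000, coefficient = 1
x_1 = 2.2917, f(x_1) = 7.583333, coefficient = 2
x_2 = 2.5833, f(x_2) = 8.166667, coefficient = 2
x_3 = 2.8750, f(x_3) = 8.750000, coefficient = 2
x_4 = 3.1667, f(x_4) = 9.333333, coefficient = 2
x_5 = 3.4583, f(x_5) = 9.916667, coefficient = 2
x_6 = 3.7500, f(x_6) = 10.500000, coefficient = 1

I ≈ (0.291667/2) × 105.000000 = 15.312500
Exact value: 15.312500
Error: 0.000000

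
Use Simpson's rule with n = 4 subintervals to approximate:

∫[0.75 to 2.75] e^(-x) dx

f(x) = e^(-x)
a = 0.75, b = 2.75, n = 4
h = (b - a)/n = 0.500000

Simpson's rule: (h/3)[f(x₀) + 4f(x₁) + 2f(x₂) + ... + f(xₙ)]

x_0 = 0.7500, f(x_0) = 0.472367, coefficient = 1
x_1 = 1.2500, f(x_1) = 0.286505, coefficient = 4
x_2 = 1.7500, f(x_2) = 0.173774, coefficient = 2
x_3 = 2.2500, f(x_3) = 0.105399, coefficient = 4
x_4 = 2.7500, f(x_4) = 0.063928, coefficient = 1

I ≈ (0.500000/3) × 2.451458 = 0.408576
Exact value: 0.408439
Error: 0.000138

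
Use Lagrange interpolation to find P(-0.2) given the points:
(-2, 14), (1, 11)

Lagrange interpolation formula:
P(x) = Σ yᵢ × Lᵢ(x)
where Lᵢ(x) = Π_{j≠i} (x - xⱼ)/(xᵢ - xⱼ)

L_0(-0.2) = (-0.2 - 1)/(-2 - 1) = 0.400000
L_1(-0.2) = (-0.2 - (-2))/(1 - (-2)) = 0.600000

P(-0.2) = 14×L_0(-0.2) + 11×L_1(-0.2)
P(-0.2) = 12.200000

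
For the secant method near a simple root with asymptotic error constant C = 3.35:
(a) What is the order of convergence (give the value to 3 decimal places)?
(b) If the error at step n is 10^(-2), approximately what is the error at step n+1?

(a) Secant method has superlinear convergence with order φ = (1+√5)/2 ≈ 1.618.
    This means |e_{n+1}| ≈ C|e_n|^1.618.

(b) With |e_n| = 10^(-2) and C = 3.35:
    |e_{n+1}| ≈ 3.35 × (10^(-2))^1.618 = 3.35 × 10^(-3.24)

(a) ≈ 1.618 (golden ratio); (b) |e_{n+1}| ≈ 1.945e-03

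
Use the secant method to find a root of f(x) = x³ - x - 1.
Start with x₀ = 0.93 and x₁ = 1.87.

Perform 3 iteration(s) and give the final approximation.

f(x) = x³ - x - 1
x₀ = 0.93, x₁ = 1.87

Secant formula: x_{n+1} = x_n - f(x_n)(x_n - x_{n-1})/(f(x_n) - f(x_{n-1}))

Iteration 1:
  f(0.930000) = -1.125643
  f(1.870000) = 3.669203
  x_2 = 1.870000 - 3.669203×(1.870000 - 0.930000)/(3.669203 - (-1.125643))
       = 1.150675
Iteration 2:
  f(1.870000) = 3.669203
  f(1.150675) = -0.627119
  x_3 = 1.150675 - (-0.627119)×(1.150675 - 1.870000)/(-0.627119 - 3.669203)
       = 1.255673
Iteration 3:
  f(1.150675) = -0.627119
  f(1.255673) = -0.275836
  x_4 = 1.255673 - (-0.275836)×(1.255673 - 1.150675)/(-0.275836 - (-0.627119))
       = 1.338119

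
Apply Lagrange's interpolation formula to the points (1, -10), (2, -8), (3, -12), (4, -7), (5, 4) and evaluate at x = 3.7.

Lagrange interpolation formula:
P(x) = Σ yᵢ × Lᵢ(x)
where Lᵢ(x) = Π_{j≠i} (x - xⱼ)/(xᵢ - xⱼ)

L_0(3.7) = (3.7 - 2)/(1 - 2) × (3.7 - 3)/(1 - 3) × (3.7 - 4)/(1 - 4) × (3.7 - 5)/(1 - 5) = 0.019337
L_1(3.7) = (3.7 - 1)/(2 - 1) × (3.7 - 3)/(2 - 3) × (3.7 - 4)/(2 - 4) × (3.7 - 5)/(2 - 5) = -0.122850
L_2(3.7) = (3.7 - 1)/(3 - 1) × (3.7 - 2)/(3 - 2) × (3.7 - 4)/(3 - 4) × (3.7 - 5)/(3 - 5) = 0.447525
L_3(3.7) = (3.7 - 1)/(4 - 1) × (3.7 - 2)/(4 - 2) × (3.7 - 3)/(4 - 3) × (3.7 - 5)/(4 - 5) = 0.696150
L_4(3.7) = (3.7 - 1)/(5 - 1) × (3.7 - 2)/(5 - 2) × (3.7 - 3)/(5 - 3) × (3.7 - 4)/(5 - 4) = -0.040162

P(3.7) = (-10)×L_0(3.7) + (-8)×L_1(3.7) + (-12)×L_2(3.7) + (-7)×L_3(3.7) + 4×L_4(3.7)
P(3.7) = -9.614575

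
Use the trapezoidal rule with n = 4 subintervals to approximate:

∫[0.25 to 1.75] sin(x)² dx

f(x) = sin(x)²
a = 0.25, b = 1.75, n = 4
h = (b - a)/n = 0.375000

Trapezoidal rule: (h/2)[f(x₀) + 2f(x₁) + 2f(x₂) + ... + f(xₙ)]

x_0 = 0.2500, f(x_0) = 0.061209, coefficient = 1
x_1 = 0.6250, f(x_1) = 0.342339, coefficient = 2
x_2 = 1.0000, f(x_2) = 0.708073, coefficient = 2
x_3 = 1.3750, f(x_3) = 0.962151, coefficient = 2
x_4 = 1.7500, f(x_4) = 0.968228, coefficient = 1

I ≈ (0.375000/2) × 5.054564 = 0.947731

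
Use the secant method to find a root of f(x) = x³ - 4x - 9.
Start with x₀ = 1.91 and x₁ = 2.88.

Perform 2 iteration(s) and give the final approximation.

f(x) = x³ - 4x - 9
x₀ = 1.91, x₁ = 2.88

Secant formula: x_{n+1} = x_n - f(x_n)(x_n - x_{n-1})/(f(x_n) - f(x_{n-1}))

Iteration 1:
  f(1.910000) = -9.672129
  f(2.880000) = 3.367872
  x_2 = 2.880000 - 3.367872×(2.880000 - 1.910000)/(3.367872 - (-9.672129))
       = 2.629476
Iteration 2:
  f(2.880000) = 3.367872
  f(2.629476) = -1.337332
  x_3 = 2.629476 - (-1.337332)×(2.629476 - 2.880000)/(-1.337332 - 3.367872)
       = 2.700681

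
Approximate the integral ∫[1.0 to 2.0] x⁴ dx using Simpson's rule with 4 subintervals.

f(x) = x⁴
a = 1.0, b = 2.0, n = 4
h = (b - a)/n = 0.250000

Simpson's rule: (h/3)[f(x₀) + 4f(x₁) + 2f(x₂) + ... + f(xₙ)]

x_0 = 1.0000, f(x_0) = 1.000000, coefficient = 1
x_1 = 1.2500, f(x_1) = 2.441406, coefficient = 4
x_2 = 1.5000, f(x_2) = 5.062500, coefficient = 2
x_3 = 1.7500, f(x_3) = 9.378906, coefficient = 4
x_4 = 2.0000, f(x_4) = 16.000000, coefficient = 1

I ≈ (0.250000/3) × 74.406250 = 6.200521
Exact value: 6.200000
Error: 0.000521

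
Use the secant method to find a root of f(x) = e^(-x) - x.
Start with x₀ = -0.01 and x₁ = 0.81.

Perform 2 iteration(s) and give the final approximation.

f(x) = e^(-x) - x
x₀ = -0.01, x₁ = 0.81

Secant formula: x_{n+1} = x_n - f(x_n)(x_n - x_{n-1})/(f(x_n) - f(x_{n-1}))

Iteration 1:
  f(-0.010000) = 1.020050
  f(0.810000) = -0.365142
  x_2 = 0.810000 - (-0.365142)×(0.810000 - (-0.010000))/(-0.365142 - 1.020050)
       = 0.593845
Iteration 2:
  f(0.810000) = -0.365142
  f(0.593845) = -0.041645
  x_3 = 0.593845 - (-0.041645)×(0.593845 - 0.810000)/(-0.041645 - (-0.365142))
       = 0.566019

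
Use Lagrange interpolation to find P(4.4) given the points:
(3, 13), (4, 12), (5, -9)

Lagrange interpolation formula:
P(x) = Σ yᵢ × Lᵢ(x)
where Lᵢ(x) = Π_{j≠i} (x - xⱼ)/(xᵢ - xⱼ)

L_0(4.4) = (4.4 - 4)/(3 - 4) × (4.4 - 5)/(3 - 5) = -0.120000
L_1(4.4) = (4.4 - 3)/(4 - 3) × (4.4 - 5)/(4 - 5) = 0.840000
L_2(4.4) = (4.4 - 3)/(5 - 3) × (4.4 - 4)/(5 - 4) = 0.280000

P(4.4) = 13×L_0(4.4) + 12×L_1(4.4) + (-9)×L_2(4.4)
P(4.4) = 6.000000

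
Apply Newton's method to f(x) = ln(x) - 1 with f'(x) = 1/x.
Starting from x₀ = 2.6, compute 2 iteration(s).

f(x) = ln(x) - 1
f'(x) = 1/x
x₀ = 2.6

Newton-Raphson formula: x_{n+1} = x_n - f(x_n)/f'(x_n)

Iteration 1:
  f(2.600000) = -0.044489
  f'(2.600000) = 0.384615
  x_1 = 2.600000 - (-0.044489)/0.384615 = 2.715670
Iteration 2:
  f(2.715670) = -0.000961
  f'(2.715670) = 0.368233
  x_2 = 2.715670 - (-0.000961)/0.368233 = 2.718281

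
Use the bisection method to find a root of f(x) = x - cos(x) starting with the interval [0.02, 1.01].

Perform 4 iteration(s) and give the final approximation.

f(x) = x - cos(x)
Initial interval: [0.02, 1.01]

Iteration 1:
  c_1 = (0.020000 + 1.010000)/2 = 0.515000
  f(c_1) = f(0.515000) = -0.355293
  f(a) × f(c) ≥ 0, new interval: [0.515000, 1.010000]
Iteration 2:
  c_2 = (0.515000 + 1.010000)/2 = 0.762500
  f(c_2) = f(0.762500) = 0.039389
  f(a) × f(c) < 0, new interval: [0.515000, 0.762500]
Iteration 3:
  c_3 = (0.515000 + 0.762500)/2 = 0.638750
  f(c_3) = f(0.638750) = -0.164092
  f(a) × f(c) ≥ 0, new interval: [0.638750, 0.762500]
Iteration 4:
  c_4 = (0.638750 + 0.762500)/2 = 0.700625
  f(c_4) = f(0.700625) = -0.063814
  f(a) × f(c) ≥ 0, new interval: [0.700625, 0.762500]

After 4 iteration(s), the approximation is c_4 = 0.700625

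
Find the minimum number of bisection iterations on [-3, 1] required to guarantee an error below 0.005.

We need (b-a)/2^n ≤ 0.005
(1 - (-3))/2^n ≤ 0.005
4/2^n ≤ 0.005
2^n ≥ 800
n ≥ log₂(800) = 9.64
n ≥ 10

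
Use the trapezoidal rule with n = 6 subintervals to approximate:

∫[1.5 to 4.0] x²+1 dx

f(x) = x²+1
a = 1.5, b = 4.0, n = 6
h = (b - a)/n = 0.416667

Trapezoidal rule: (h/2)[f(x₀) + 2f(x₁) + 2f(x₂) + ... + f(xₙ)]

x_0 = 1.5000, f(x_0) = 3.250000, coefficient = 1
x_1 = 1.9167, f(x_1) = 4.673611, coefficient = 2
x_2 = 2.3333, f(x_2) = 6.444444, coefficient = 2
x_3 = 2.7500, f(x_3) = 8.562500, coefficient = 2
x_4 = 3.1667, f(x_4) = 11.027778, coefficient = 2
x_5 = 3.5833, f(x_5) = 13.840278, coefficient = 2
x_6 = 4.0000, f(x_6) = 17.000000, coefficient = 1

I ≈ (0.416667/2) × 109.347222 = 22.780671
Exact value: 22.708333
Error: 0.072338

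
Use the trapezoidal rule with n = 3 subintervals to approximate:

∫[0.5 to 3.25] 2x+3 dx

f(x) = 2x+3
a = 0.5, b = 3.25, n = 3
h = (b - a)/n = 0.916667

Trapezoidal rule: (h/2)[f(x₀) + 2f(x₁) + 2f(x₂) + ... + f(xₙ)]

x_0 = 0.5000, f(x_0) = 4.000000, coefficient = 1
x_1 = 1.4167, f(x_1) = 5.833333, coefficient = 2
x_2 = 2.3333, f(x_2) = 7.666667, coefficient = 2
x_3 = 3.2500, f(x_3) = 9.500000, coefficient = 1

I ≈ (0.916667/2) × 40.500000 = 18.562500
Exact value: 18.562500
Error: 0.000000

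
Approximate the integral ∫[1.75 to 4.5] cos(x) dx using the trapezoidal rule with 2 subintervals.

f(x) = cos(x)
a = 1.75, b = 4.5, n = 2
h = (b - a)/n = 1.375000

Trapezoidal rule: (h/2)[f(x₀) + 2f(x₁) + 2f(x₂) + ... + f(xₙ)]

x_0 = 1.7500, f(x_0) = -0.178246, coefficient = 1
x_1 = 3.1250, f(x_1) = -0.999862, coefficient = 2
x_2 = 4.5000, f(x_2) = -0.210796, coefficient = 1

I ≈ (1.375000/2) × -2.388767 = -1.642277
Exact value: -1.961516
Error: 0.319239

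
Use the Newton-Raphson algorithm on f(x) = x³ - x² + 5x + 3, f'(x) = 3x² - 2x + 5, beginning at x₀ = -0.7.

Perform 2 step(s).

f(x) = x³ - x² + 5x + 3
f'(x) = 3x² - 2x + 5
x₀ = -0.7

Newton-Raphson formula: x_{n+1} = x_n - f(x_n)/f'(x_n)

Iteration 1:
  f(-0.700000) = -1.333000
  f'(-0.700000) = 7.870000
  x_1 = -0.700000 - (-1.333000)/7.870000 = -0.530623
Iteration 2:
  f(-0.530623) = -0.084076
  f'(-0.530623) = 6.905926
  x_2 = -0.530623 - (-0.084076)/6.905926 = -0.518448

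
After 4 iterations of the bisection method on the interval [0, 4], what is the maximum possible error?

Bisection error bound: |error| ≤ (b-a)/2^n
|error| ≤ (4 - 0)/2^4 = 4/2^4
|error| ≤ 0.2500000000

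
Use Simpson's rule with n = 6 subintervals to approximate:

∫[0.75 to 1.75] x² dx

f(x) = x²
a = 0.75, b = 1.75, n = 6
h = (b - a)/n = 0.166667

Simpson's rule: (h/3)[f(x₀) + 4f(x₁) + 2f(x₂) + ... + f(xₙ)]

x_0 = 0.7500, f(x_0) = 0.562500, coefficient = 1
x_1 = 0.9167, f(x_1) = 0.840278, coefficient = 4
x_2 = 1.0833, f(x_2) = 1.173611, coefficient = 2
x_3 = 1.2500, f(x_3) = 1.562500, coefficient = 4
x_4 = 1.4167, f(x_4) = 2.006944, coefficient = 2
x_5 = 1.5833, f(x_5) = 2.506944, coefficient = 4
x_6 = 1.7500, f(x_6) = 3.062500, coefficient = 1

I ≈ (0.166667/3) × 29.625000 = 1.645833
Exact value: 1.645833
Error: 0.000000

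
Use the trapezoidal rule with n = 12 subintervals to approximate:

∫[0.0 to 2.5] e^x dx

f(x) = e^x
a = 0.0, b = 2.5, n = 12
h = (b - a)/n = 0.208333

Trapezoidal rule: (h/2)[f(x₀) + 2f(x₁) + 2f(x₂) + ... + f(xₙ)]

x_0 = 0.0000, f(x_0) = 1.000000, coefficient = 1
x_1 = 0.2083, f(x_1) = 1.231624, coefficient = 2
x_2 = 0.4167, f(x_2) = 1.516897, coefficient = 2
x_3 = 0.6250, f(x_3) = 1.868246, coefficient = 2
x_4 = 0.8333, f(x_4) = 2.300976, coefficient = 2
x_5 = 1.0417, f(x_5) = 2.833936, coefficient = 2
x_6 = 1.2500, f(x_6) = 3.490343, coefficient = 2
x_7 = 1.4583, f(x_7) = 4.298789, coefficient = 2
x_8 = 1.6667, f(x_8) = 5.294490, coefficient = 2
x_9 = 1.8750, f(x_9) = 6.520819, coefficient = 2
x_10 = 2.0833, f(x_10) = 8.031195, coefficient = 2
x_11 = 2.2917, f(x_11) = 9.891410, coefficient = 2
x_12 = 2.5000, f(x_12) = 12.182494, coefficient = 1

I ≈ (0.208333/2) × 107.739942 = 11.222911
Exact value: 11.182494
Error: 0.040417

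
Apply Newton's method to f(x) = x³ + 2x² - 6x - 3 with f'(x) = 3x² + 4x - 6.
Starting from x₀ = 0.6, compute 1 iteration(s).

f(x) = x³ + 2x² - 6x - 3
f'(x) = 3x² + 4x - 6
x₀ = 0.6

Newton-Raphson formula: x_{n+1} = x_n - f(x_n)/f'(x_n)

Iteration 1:
  f(0.600000) = -5.664000
  f'(0.600000) = -2.520000
  x_1 = 0.600000 - (-5.664000)/(-2.520000) = -1.647619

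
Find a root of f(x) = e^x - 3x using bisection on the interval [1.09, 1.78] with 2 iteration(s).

f(x) = e^x - 3x
Initial interval: [1.09, 1.78]

Iteration 1:
  c_1 = (1.090000 + 1.780000)/2 = 1.435000
  f(c_1) = f(1.435000) = -0.105355
  f(a) × f(c) ≥ 0, new interval: [1.435000, 1.780000]
Iteration 2:
  c_2 = (1.435000 + 1.780000)/2 = 1.607500
  f(c_2) = f(1.607500) = 0.167820
  f(a) × f(c) < 0, new interval: [1.435000, 1.607500]

After 2 iteration(s), the approximation is c_2 = 1.607500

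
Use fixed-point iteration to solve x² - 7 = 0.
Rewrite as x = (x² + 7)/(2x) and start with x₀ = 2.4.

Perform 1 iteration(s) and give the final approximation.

Equation: x² - 7 = 0
Fixed-point form: x = (x² + 7)/(2x)
x₀ = 2.4

x_1 = g(2.400000) = 2.658333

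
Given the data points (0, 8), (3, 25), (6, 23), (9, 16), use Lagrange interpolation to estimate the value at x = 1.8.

Lagrange interpolation formula:
P(x) = Σ yᵢ × Lᵢ(x)
where Lᵢ(x) = Π_{j≠i} (x - xⱼ)/(xᵢ - xⱼ)

L_0(1.8) = (1.8 - 3)/(0 - 3) × (1.8 - 6)/(0 - 6) × (1.8 - 9)/(0 - 9) = 0.224000
L_1(1.8) = (1.8 - 0)/(3 - 0) × (1.8 - 6)/(3 - 6) × (1.8 - 9)/(3 - 9) = 1.008000
L_2(1.8) = (1.8 - 0)/(6 - 0) × (1.8 - 3)/(6 - 3) × (1.8 - 9)/(6 - 9) = -0.288000
L_3(1.8) = (1.8 - 0)/(9 - 0) × (1.8 - 3)/(9 - 3) × (1.8 - 6)/(9 - 6) = 0.056000

P(1.8) = 8×L_0(1.8) + 25×L_1(1.8) + 23×L_2(1.8) + 16×L_3(1.8)
P(1.8) = 21.264000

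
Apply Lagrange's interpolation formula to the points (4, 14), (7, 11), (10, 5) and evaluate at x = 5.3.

Lagrange interpolation formula:
P(x) = Σ yᵢ × Lᵢ(x)
where Lᵢ(x) = Π_{j≠i} (x - xⱼ)/(xᵢ - xⱼ)

L_0(5.3) = (5.3 - 7)/(4 - 7) × (5.3 - 10)/(4 - 10) = 0.443889
L_1(5.3) = (5.3 - 4)/(7 - 4) × (5.3 - 10)/(7 - 10) = 0.678889
L_2(5.3) = (5.3 - 4)/(10 - 4) × (5.3 - 7)/(10 - 7) = -0.122778

P(5.3) = 14×L_0(5.3) + 11×L_1(5.3) + 5×L_2(5.3)
P(5.3) = 13.068333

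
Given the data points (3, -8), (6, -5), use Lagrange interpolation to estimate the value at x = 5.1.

Lagrange interpolation formula:
P(x) = Σ yᵢ × Lᵢ(x)
where Lᵢ(x) = Π_{j≠i} (x - xⱼ)/(xᵢ - xⱼ)

L_0(5.1) = (5.1 - 6)/(3 - 6) = 0.300000
L_1(5.1) = (5.1 - 3)/(6 - 3) = 0.700000

P(5.1) = (-8)×L_0(5.1) + (-5)×L_1(5.1)
P(5.1) = -5.900000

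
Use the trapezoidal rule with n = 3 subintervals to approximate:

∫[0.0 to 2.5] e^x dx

f(x) = e^x
a = 0.0, b = 2.5, n = 3
h = (b - a)/n = 0.833333

Trapezoidal rule: (h/2)[f(x₀) + 2f(x₁) + 2f(x₂) + ... + f(xₙ)]

x_0 = 0.0000, f(x_0) = 1.000000, coefficient = 1
x_1 = 0.8333, f(x_1) = 2.300976, coefficient = 2
x_2 = 1.6667, f(x_2) = 5.294490, coefficient = 2
x_3 = 2.5000, f(x_3) = 12.182494, coefficient = 1

I ≈ (0.833333/2) × 28.373426 = 11.822261
Exact value: 11.182494
Error: 0.639767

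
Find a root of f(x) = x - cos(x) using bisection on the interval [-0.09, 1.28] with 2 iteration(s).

f(x) = x - cos(x)
Initial interval: [-0.09, 1.28]

Iteration 1:
  c_1 = (-0.090000 + 1.280000)/2 = 0.595000
  f(c_1) = f(0.595000) = -0.233148
  f(a) × f(c) ≥ 0, new interval: [0.595000, 1.280000]
Iteration 2:
  c_2 = (0.595000 + 1.280000)/2 = 0.937500
  f(c_2) = f(0.937500) = 0.345695
  f(a) × f(c) < 0, new interval: [0.595000, 0.937500]

After 2 iteration(s), the approximation is c_2 = 0.937500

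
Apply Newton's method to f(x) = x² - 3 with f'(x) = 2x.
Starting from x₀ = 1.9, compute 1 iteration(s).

f(x) = x² - 3
f'(x) = 2x
x₀ = 1.9

Newton-Raphson formula: x_{n+1} = x_n - f(x_n)/f'(x_n)

Iteration 1:
  f(1.900000) = 0.610000
  f'(1.900000) = 3.800000
  x_1 = 1.900000 - 0.610000/3.800000 = 1.739474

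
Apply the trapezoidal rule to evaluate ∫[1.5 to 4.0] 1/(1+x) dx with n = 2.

f(x) = 1/(1+x)
a = 1.5, b = 4.0, n = 2
h = (b - a)/n = 1.250000

Trapezoidal rule: (h/2)[f(x₀) + 2f(x₁) + 2f(x₂) + ... + f(xₙ)]

x_0 = 1.5000, f(x_0) = 0.400000, coefficient = 1
x_1 = 2.7500, f(x_1) = 0.266667, coefficient = 2
x_2 = 4.0000, f(x_2) = 0.200000, coefficient = 1

I ≈ (1.250000/2) × 1.133333 = 0.708333
Exact value: 0.693147
Error: 0.015186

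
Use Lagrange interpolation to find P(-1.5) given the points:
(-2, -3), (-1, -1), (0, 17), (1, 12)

Lagrange interpolation formula:
P(x) = Σ yᵢ × Lᵢ(x)
where Lᵢ(x) = Π_{j≠i} (x - xⱼ)/(xᵢ - xⱼ)

L_0(-1.5) = (-1.5 - (-1))/(-2 - (-1)) × (-1.5 - 0)/(-2 - 0) × (-1.5 - 1)/(-2 - 1) = 0.312500
L_1(-1.5) = (-1.5 - (-2))/(-1 - (-2)) × (-1.5 - 0)/(-1 - 0) × (-1.5 - 1)/(-1 - 1) = 0.937500
L_2(-1.5) = (-1.5 - (-2))/(0 - (-2)) × (-1.5 - (-1))/(0 - (-1)) × (-1.5 - 1)/(0 - 1) = -0.312500
L_3(-1.5) = (-1.5 - (-2))/(1 - (-2)) × (-1.5 - (-1))/(1 - (-1)) × (-1.5 - 0)/(1 - 0) = 0.062500

P(-1.5) = (-3)×L_0(-1.5) + (-1)×L_1(-1.5) + 17×L_2(-1.5) + 12×L_3(-1.5)
P(-1.5) = -6.437500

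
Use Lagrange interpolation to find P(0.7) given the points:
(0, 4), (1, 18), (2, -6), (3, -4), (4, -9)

Lagrange interpolation formula:
P(x) = Σ yᵢ × Lᵢ(x)
where Lᵢ(x) = Π_{j≠i} (x - xⱼ)/(xᵢ - xⱼ)

L_0(0.7) = (0.7 - 1)/(0 - 1) × (0.7 - 2)/(0 - 2) × (0.7 - 3)/(0 - 3) × (0.7 - 4)/(0 - 4) = 0.123338
L_1(0.7) = (0.7 - 0)/(1 - 0) × (0.7 - 2)/(1 - 2) × (0.7 - 3)/(1 - 3) × (0.7 - 4)/(1 - 4) = 1.151150
L_2(0.7) = (0.7 - 0)/(2 - 0) × (0.7 - 1)/(2 - 1) × (0.7 - 3)/(2 - 3) × (0.7 - 4)/(2 - 4) = -0.398475
L_3(0.7) = (0.7 - 0)/(3 - 0) × (0.7 - 1)/(3 - 1) × (0.7 - 2)/(3 - 2) × (0.7 - 4)/(3 - 4) = 0.150150
L_4(0.7) = (0.7 - 0)/(4 - 0) × (0.7 - 1)/(4 - 1) × (0.7 - 2)/(4 - 2) × (0.7 - 3)/(4 - 3) = -0.026163

P(0.7) = 4×L_0(0.7) + 18×L_1(0.7) + (-6)×L_2(0.7) + (-4)×L_3(0.7) + (-9)×L_4(0.7)
P(0.7) = 23.239762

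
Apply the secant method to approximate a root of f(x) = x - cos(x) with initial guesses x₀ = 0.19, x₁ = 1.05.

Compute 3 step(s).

f(x) = x - cos(x)
x₀ = 0.19, x₁ = 1.05

Secant formula: x_{n+1} = x_n - f(x_n)(x_n - x_{n-1})/(f(x_n) - f(x_{n-1}))

Iteration 1:
  f(0.190000) = -0.792004
  f(1.050000) = 0.552429
  x_2 = 1.050000 - 0.552429×(1.050000 - 0.190000)/(0.552429 - (-0.792004))
       = 0.696625
Iteration 2:
  f(1.050000) = 0.552429
  f(0.696625) = -0.070387
  x_3 = 0.696625 - (-0.070387)×(0.696625 - 1.050000)/(-0.070387 - 0.552429)
       = 0.736561
Iteration 3:
  f(0.696625) = -0.070387
  f(0.736561) = -0.004221
  x_4 = 0.736561 - (-0.004221)×(0.736561 - 0.696625)/(-0.004221 - (-0.070387))
       = 0.739109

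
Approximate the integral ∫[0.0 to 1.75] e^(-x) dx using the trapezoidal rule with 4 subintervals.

f(x) = e^(-x)
a = 0.0, b = 1.75, n = 4
h = (b - a)/n = 0.437500

Trapezoidal rule: (h/2)[f(x₀) + 2f(x₁) + 2f(x₂) + ... + f(xₙ)]

x_0 = 0.0000, f(x_0) = 1.000000, coefficient = 1
x_1 = 0.4375, f(x_1) = 0.645649, coefficient = 2
x_2 = 0.8750, f(x_2) = 0.416862, coefficient = 2
x_3 = 1.3125, f(x_3) = 0.269146, coefficient = 2
x_4 = 1.7500, f(x_4) = 0.173774, coefficient = 1

I ≈ (0.437500/2) × 3.837088 = 0.839363
Exact value: 0.826226
Error: 0.013137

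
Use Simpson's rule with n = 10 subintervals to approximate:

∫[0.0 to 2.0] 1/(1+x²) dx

f(x) = 1/(1+x²)
a = 0.0, b = 2.0, n = 10
h = (b - a)/n = 0.200000

Simpson's rule: (h/3)[f(x₀) + 4f(x₁) + 2f(x₂) + ... + f(xₙ)]

x_0 = 0.0000, f(x_0) = 1.000000, coefficient = 1
x_1 = 0.2000, f(x_1) = 0.961538, coefficient = 4
x_2 = 0.4000, f(x_2) = 0.862069, coefficient = 2
x_3 = 0.6000, f(x_3) = 0.735294, coefficient = 4
x_4 = 0.8000, f(x_4) = 0.609756, coefficient = 2
x_5 = 1.0000, f(x_5) = 0.500000, coefficient = 4
x_6 = 1.2000, f(x_6) = 0.409836, coefficient = 2
x_7 = 1.4000, f(x_7) = 0.337838, coefficient = 4
x_8 = 1.6000, f(x_8) = 0.280899, coefficient = 2
x_9 = 1.8000, f(x_9) = 0.235849, coefficient = 4
x_10 = 2.0000, f(x_10) = 0.200000, coefficient = 1

I ≈ (0.200000/3) × 16.607198 = 1.107147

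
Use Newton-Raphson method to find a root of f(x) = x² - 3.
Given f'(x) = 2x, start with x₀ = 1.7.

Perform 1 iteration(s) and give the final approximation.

f(x) = x² - 3
f'(x) = 2x
x₀ = 1.7

Newton-Raphson formula: x_{n+1} = x_n - f(x_n)/f'(x_n)

Iteration 1:
  f(1.700000) = -0.110000
  f'(1.700000) = 3.400000
  x_1 = 1.700000 - (-0.110000)/3.400000 = 1.732353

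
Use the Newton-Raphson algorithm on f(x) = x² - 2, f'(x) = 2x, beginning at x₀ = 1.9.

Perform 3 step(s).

f(x) = x² - 2
f'(x) = 2x
x₀ = 1.9

Newton-Raphson formula: x_{n+1} = x_n - f(x_n)/f'(x_n)

Iteration 1:
  f(1.900000) = 1.610000
  f'(1.900000) = 3.800000
  x_1 = 1.900000 - 1.610000/3.800000 = 1.476316
Iteration 2:
  f(1.476316) = 0.179508
  f'(1.476316) = 2.952632
  x_2 = 1.476316 - 0.179508/2.952632 = 1.415520
Iteration 3:
  f(1.415520) = 0.003696
  f'(1.415520) = 2.831039
  x_3 = 1.415520 - 0.003696/2.831039 = 1.414214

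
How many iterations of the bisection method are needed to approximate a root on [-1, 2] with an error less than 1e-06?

We need (b-a)/2^n ≤ 1e-06
(2 - (-1))/2^n ≤ 1e-06
3/2^n ≤ 1e-06
2^n ≥ 3000000
n ≥ log₂(3000000) = 21.52
n ≥ 22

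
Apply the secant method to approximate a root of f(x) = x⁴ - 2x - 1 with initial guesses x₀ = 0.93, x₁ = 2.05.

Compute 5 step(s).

f(x) = x⁴ - 2x - 1
x₀ = 0.93, x₁ = 2.05

Secant formula: x_{n+1} = x_n - f(x_n)(x_n - x_{n-1})/(f(x_n) - f(x_{n-1}))

Iteration 1:
  f(0.930000) = -2.111948
  f(2.050000) = 12.561006
  x_2 = 2.050000 - 12.561006×(2.050000 - 0.930000)/(12.561006 - (-2.111948))
       = 1.091207
Iteration 2:
  f(2.050000) = 12.561006
  f(1.091207) = -1.764570
  x_3 = 1.091207 - (-1.764570)×(1.091207 - 2.050000)/(-1.764570 - 12.561006)
       = 1.209307
Iteration 3:
  f(1.091207) = -1.764570
  f(1.209307) = -1.279930
  x_4 = 1.209307 - (-1.279930)×(1.209307 - 1.091207)/(-1.279930 - (-1.764570))
       = 1.521210
Iteration 4:
  f(1.209307) = -1.279930
  f(1.521210) = 1.312540
  x_5 = 1.521210 - 1.312540×(1.521210 - 1.209307)/(1.312540 - (-1.279930))
       = 1.363297
Iteration 5:
  f(1.521210) = 1.312540
  f(1.363297) = -0.272281
  x_6 = 1.363297 - (-0.272281)×(1.363297 - 1.521210)/(-0.272281 - 1.312540)
       = 1.390427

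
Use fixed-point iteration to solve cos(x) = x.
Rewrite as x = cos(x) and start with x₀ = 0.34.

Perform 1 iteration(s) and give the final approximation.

Equation: cos(x) = x
Fixed-point form: x = cos(x)
x₀ = 0.34

x_1 = g(0.340000) = 0.942755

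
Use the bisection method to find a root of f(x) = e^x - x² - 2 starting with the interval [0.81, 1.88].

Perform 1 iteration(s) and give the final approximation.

f(x) = e^x - x² - 2
Initial interval: [0.81, 1.88]

Iteration 1:
  c_1 = (0.810000 + 1.880000)/2 = 1.345000
  f(c_1) = f(1.345000) = 0.029162
  f(a) × f(c) < 0, new interval: [0.810000, 1.345000]

After 1 iteration(s), the approximation is c_1 = 1.345000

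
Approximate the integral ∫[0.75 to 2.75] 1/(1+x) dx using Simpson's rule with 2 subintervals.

f(x) = 1/(1+x)
a = 0.75, b = 2.75, n = 2
h = (b - a)/n = 1.000000

Simpson's rule: (h/3)[f(x₀) + 4f(x₁) + 2f(x₂) + ... + f(xₙ)]

x_0 = 0.7500, f(x_0) = 0.571429, coefficient = 1
x_1 = 1.7500, f(x_1) = 0.363636, coefficient = 4
x_2 = 2.7500, f(x_2) = 0.266667, coefficient = 1

I ≈ (1.000000/3) × 2.292641 = 0.764214
Exact value: 0.762140
Error: 0.002074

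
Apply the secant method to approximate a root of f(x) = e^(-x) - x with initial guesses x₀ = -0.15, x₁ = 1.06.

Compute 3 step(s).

f(x) = e^(-x) - x
x₀ = -0.15, x₁ = 1.06

Secant formula: x_{n+1} = x_n - f(x_n)(x_n - x_{n-1})/(f(x_n) - f(x_{n-1}))

Iteration 1:
  f(-0.150000) = 1.311834
  f(1.060000) = -0.713544
  x_2 = 1.060000 - (-0.713544)×(1.060000 - (-0.150000))/(-0.713544 - 1.311834)
       = 0.633715
Iteration 2:
  f(1.060000) = -0.713544
  f(0.633715) = -0.103098
  x_3 = 0.633715 - (-0.103098)×(0.633715 - 1.060000)/(-0.103098 - (-0.713544))
       = 0.561720
Iteration 3:
  f(0.633715) = -0.103098
  f(0.561720) = 0.008508
  x_4 = 0.561720 - 0.008508×(0.561720 - 0.633715)/(0.008508 - (-0.103098))
       = 0.567208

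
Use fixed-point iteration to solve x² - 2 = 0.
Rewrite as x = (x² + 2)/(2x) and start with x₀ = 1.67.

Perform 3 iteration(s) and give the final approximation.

Equation: x² - 2 = 0
Fixed-point form: x = (x² + 2)/(2x)
x₀ = 1.67

x_1 = g(1.670000) = 1.433802
x_2 = g(1.433802) = 1.414347
x_3 = g(1.414347) = 1.414214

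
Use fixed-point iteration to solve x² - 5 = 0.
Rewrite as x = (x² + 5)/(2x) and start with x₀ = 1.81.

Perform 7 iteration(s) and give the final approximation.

Equation: x² - 5 = 0
Fixed-point form: x = (x² + 5)/(2x)
x₀ = 1.81

x_1 = g(1.810000) = 2.286215
x_2 = g(2.286215) = 2.236618
x_3 = g(2.236618) = 2.236068
x_4 = g(2.236068) = 2.236068
x_5 = g(2.236068) = 2.236068
x_6 = g(2.236068) = 2.236068
x_7 = g(2.236068) = 2.236068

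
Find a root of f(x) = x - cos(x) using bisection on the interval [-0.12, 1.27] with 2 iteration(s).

f(x) = x - cos(x)
Initial interval: [-0.12, 1.27]

Iteration 1:
  c_1 = (-0.120000 + 1.270000)/2 = 0.575000
  f(c_1) = f(0.575000) = -0.264192
  f(a) × f(c) ≥ 0, new interval: [0.575000, 1.270000]
Iteration 2:
  c_2 = (0.575000 + 1.270000)/2 = 0.922500
  f(c_2) = f(0.922500) = 0.318671
  f(a) × f(c) < 0, new interval: [0.575000, 0.922500]

After 2 iteration(s), the approximation is c_2 = 0.922500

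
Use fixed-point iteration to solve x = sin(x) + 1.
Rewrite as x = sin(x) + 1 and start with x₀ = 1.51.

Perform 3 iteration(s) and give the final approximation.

Equation: x = sin(x) + 1
Fixed-point form: x = sin(x) + 1
x₀ = 1.51

x_1 = g(1.510000) = 1.998152
x_2 = g(1.998152) = 1.910065
x_3 = g(1.910065) = 1.942998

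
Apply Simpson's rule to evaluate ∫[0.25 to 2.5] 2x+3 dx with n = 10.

f(x) = 2x+3
a = 0.25, b = 2.5, n = 10
h = (b - a)/n = 0.225000

Simpson's rule: (h/3)[f(x₀) + 4f(x₁) + 2f(x₂) + ... + f(xₙ)]

x_0 = 0.2500, f(x_0) = 3.500000, coefficient = 1
x_1 = 0.4750, f(x_1) = 3.950000, coefficient = 4
x_2 = 0.7000, f(x_2) = 4.400000, coefficient = 2
x_3 = 0.9250, f(x_3) = 4.850000, coefficient = 4
x_4 = 1.1500, f(x_4) = 5.300000, coefficient = 2
x_5 = 1.3750, f(x_5) = 5.750000, coefficient = 4
x_6 = 1.6000, f(x_6) = 6.200000, coefficient = 2
x_7 = 1.8250, f(x_7) = 6.650000, coefficient = 4
x_8 = 2.0500, f(x_8) = 7.100000, coefficient = 2
x_9 = 2.2750, f(x_9) = 7.550000, coefficient = 4
x_10 = 2.5000, f(x_10) = 8.000000, coefficient = 1

I ≈ (0.225000/3) × 172.500000 = 12.937500
Exact value: 12.937500
Error: 0.000000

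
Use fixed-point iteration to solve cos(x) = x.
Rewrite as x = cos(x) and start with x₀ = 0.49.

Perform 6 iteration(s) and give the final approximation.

Equation: cos(x) = x
Fixed-point form: x = cos(x)
x₀ = 0.49

x_1 = g(0.490000) = 0.882333
x_2 = g(0.882333) = 0.635351
x_3 = g(0.635351) = 0.804863
x_4 = g(0.804863) = 0.693210
x_5 = g(0.693210) = 0.769199
x_6 = g(0.769199) = 0.718468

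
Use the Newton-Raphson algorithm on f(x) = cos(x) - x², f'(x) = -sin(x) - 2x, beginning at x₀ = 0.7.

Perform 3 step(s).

f(x) = cos(x) - x²
f'(x) = -sin(x) - 2x
x₀ = 0.7

Newton-Raphson formula: x_{n+1} = x_n - f(x_n)/f'(x_n)

Iteration 1:
  f(0.700000) = 0.274842
  f'(0.700000) = -2.044218
  x_1 = 0.700000 - 0.274842/(-2.044218) = 0.834449
Iteration 2:
  f(0.834449) = -0.024718
  f'(0.834449) = -2.409823
  x_2 = 0.834449 - (-0.024718)/(-2.409823) = 0.824191
Iteration 3:
  f(0.824191) = -0.000141
  f'(0.824191) = -2.382382
  x_3 = 0.824191 - (-0.000141)/(-2.382382) = 0.824132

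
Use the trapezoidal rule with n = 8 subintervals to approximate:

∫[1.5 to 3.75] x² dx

f(x) = x²
a = 1.5, b = 3.75, n = 8
h = (b - a)/n = 0.281250

Trapezoidal rule: (h/2)[f(x₀) + 2f(x₁) + 2f(x₂) + ... + f(xₙ)]

x_0 = 1.5000, f(x_0) = 2.250000, coefficient = 1
x_1 = 1.7812, f(x_1) = 3.172852, coefficient = 2
x_2 = 2.0625, f(x_2) = 4.253906, coefficient = 2
x_3 = 2.3438, f(x_3) = 5.493164, coefficient = 2
x_4 = 2.6250, f(x_4) = 6.890625, coefficient = 2
x_5 = 2.9062, f(x_5) = 8.446289, coefficient = 2
x_6 = 3.1875, f(x_6) = 10.160156, coefficient = 2
x_7 = 3.4688, f(x_7) = 12.032227, coefficient = 2
x_8 = 3.7500, f(x_8) = 14.062500, coefficient = 1

I ≈ (0.281250/2) × 117.210938 = 16.482788
Exact value: 16.453125
Error: 0.029663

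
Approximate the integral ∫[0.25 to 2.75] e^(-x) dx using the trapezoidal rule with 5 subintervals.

f(x) = e^(-x)
a = 0.25, b = 2.75, n = 5
h = (b - a)/n = 0.500000

Trapezoidal rule: (h/2)[f(x₀) + 2f(x₁) + 2f(x₂) + ... + f(xₙ)]

x_0 = 0.2500, f(x_0) = 0.778801, coefficient = 1
x_1 = 0.7500, f(x_1) = 0.472367, coefficient = 2
x_2 = 1.2500, f(x_2) = 0.286505, coefficient = 2
x_3 = 1.7500, f(x_3) = 0.173774, coefficient = 2
x_4 = 2.2500, f(x_4) = 0.105399, coefficient = 2
x_5 = 2.7500, f(x_5) = 0.063928, coefficient = 1

I ≈ (0.500000/2) × 2.918818 = 0.729704
Exact value: 0.714873
Error: 0.014831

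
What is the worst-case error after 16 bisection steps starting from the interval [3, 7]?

Bisection error bound: |error| ≤ (b-a)/2^n
|error| ≤ (7 - 3)/2^16 = 4/2^16
|error| ≤ 0.0000610352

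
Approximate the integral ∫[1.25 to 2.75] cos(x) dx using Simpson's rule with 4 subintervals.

f(x) = cos(x)
a = 1.25, b = 2.75, n = 4
h = (b - a)/n = 0.375000

Simpson's rule: (h/3)[f(x₀) + 4f(x₁) + 2f(x₂) + ... + f(xₙ)]

x_0 = 1.2500, f(x_0) = 0.315322, coefficient = 1
x_1 = 1.6250, f(x_1) = -0.054177, coefficient = 4
x_2 = 2.0000, f(x_2) = -0.416147, coefficient = 2
x_3 = 2.3750, f(x_3) = -0.720278, coefficient = 4
x_4 = 2.7500, f(x_4) = -0.924302, coefficient = 1

I ≈ (0.375000/3) × -4.539096 = -0.567387
Exact value: -0.567324
Error: 0.000063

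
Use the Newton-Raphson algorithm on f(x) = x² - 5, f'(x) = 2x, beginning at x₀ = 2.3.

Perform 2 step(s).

f(x) = x² - 5
f'(x) = 2x
x₀ = 2.3

Newton-Raphson formula: x_{n+1} = x_n - f(x_n)/f'(x_n)

Iteration 1:
  f(2.300000) = 0.290000
  f'(2.300000) = 4.600000
  x_1 = 2.300000 - 0.290000/4.600000 = 2.236957
Iteration 2:
  f(2.236957) = 0.003974
  f'(2.236957) = 4.473913
  x_2 = 2.236957 - 0.003974/4.473913 = 2.236068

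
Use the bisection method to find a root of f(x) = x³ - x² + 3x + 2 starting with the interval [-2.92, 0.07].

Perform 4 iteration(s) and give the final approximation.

f(x) = x³ - x² + 3x + 2
Initial interval: [-2.92, 0.07]

Iteration 1:
  c_1 = (-2.920000 + 0.070000)/2 = -1.425000
  f(c_1) = f(-1.425000) = -7.199266
  f(a) × f(c) ≥ 0, new interval: [-1.425000, 0.070000]
Iteration 2:
  c_2 = (-1.425000 + 0.070000)/2 = -0.677500
  f(c_2) = f(-0.677500) = -0.802483
  f(a) × f(c) ≥ 0, new interval: [-0.677500, 0.070000]
Iteration 3:
  c_3 = (-0.677500 + 0.070000)/2 = -0.303750
  f(c_3) = f(-0.303750) = 0.968461
  f(a) × f(c) < 0, new interval: [-0.677500, -0.303750]
Iteration 4:
  c_4 = (-0.677500 + (-0.303750))/2 = -0.490625
  f(c_4) = f(-0.490625) = 0.169312
  f(a) × f(c) < 0, new interval: [-0.677500, -0.490625]

After 4 iteration(s), the approximation is c_4 = -0.490625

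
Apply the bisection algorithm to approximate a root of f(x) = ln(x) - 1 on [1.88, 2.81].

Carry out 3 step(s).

f(x) = ln(x) - 1
Initial interval: [1.88, 2.81]

Iteration 1:
  c_1 = (1.880000 + 2.810000)/2 = 2.345000
  f(c_1) = f(2.345000) = -0.147715
  f(a) × f(c) ≥ 0, new interval: [2.345000, 2.810000]
Iteration 2:
  c_2 = (2.345000 + 2.810000)/2 = 2.577500
  f(c_2) = f(2.577500) = -0.053180
  f(a) × f(c) ≥ 0, new interval: [2.577500, 2.810000]
Iteration 3:
  c_3 = (2.577500 + 2.810000)/2 = 2.693750
  f(c_3) = f(2.693750) = -0.009066
  f(a) × f(c) ≥ 0, new interval: [2.693750, 2.810000]

After 3 iteration(s), the approximation is c_3 = 2.693750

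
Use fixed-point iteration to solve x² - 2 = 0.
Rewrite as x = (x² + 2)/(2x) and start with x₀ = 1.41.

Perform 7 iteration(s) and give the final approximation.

Equation: x² - 2 = 0
Fixed-point form: x = (x² + 2)/(2x)
x₀ = 1.41

x_1 = g(1.410000) = 1.414220
x_2 = g(1.414220) = 1.414214
x_3 = g(1.414214) = 1.414214
x_4 = g(1.414214) = 1.414214
x_5 = g(1.414214) = 1.414214
x_6 = g(1.414214) = 1.414214
x_7 = g(1.414214) = 1.414214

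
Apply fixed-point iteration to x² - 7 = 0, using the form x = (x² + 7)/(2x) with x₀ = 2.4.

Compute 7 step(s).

Equation: x² - 7 = 0
Fixed-point form: x = (x² + 7)/(2x)
x₀ = 2.4

x_1 = g(2.400000) = 2.658333
x_2 = g(2.658333) = 2.645781
x_3 = g(2.645781) = 2.645751
x_4 = g(2.645751) = 2.645751
x_5 = g(2.645751) = 2.645751
x_6 = g(2.645751) = 2.645751
x_7 = g(2.645751) = 2.645751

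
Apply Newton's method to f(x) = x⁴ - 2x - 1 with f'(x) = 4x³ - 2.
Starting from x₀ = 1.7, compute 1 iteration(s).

f(x) = x⁴ - 2x - 1
f'(x) = 4x³ - 2
x₀ = 1.7

Newton-Raphson formula: x_{n+1} = x_n - f(x_n)/f'(x_n)

Iteration 1:
  f(1.700000) = 3.952100
  f'(1.700000) = 17.652000
  x_1 = 1.700000 - 3.952100/17.652000 = 1.476110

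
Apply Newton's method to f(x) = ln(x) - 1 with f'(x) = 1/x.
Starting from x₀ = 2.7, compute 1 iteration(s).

f(x) = ln(x) - 1
f'(x) = 1/x
x₀ = 2.7

Newton-Raphson formula: x_{n+1} = x_n - f(x_n)/f'(x_n)

Iteration 1:
  f(2.700000) = -0.006748
  f'(2.700000) = 0.370370
  x_1 = 2.700000 - (-0.006748)/0.370370 = 2.718220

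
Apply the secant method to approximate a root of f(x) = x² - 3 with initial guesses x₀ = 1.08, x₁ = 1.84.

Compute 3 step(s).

f(x) = x² - 3
x₀ = 1.08, x₁ = 1.84

Secant formula: x_{n+1} = x_n - f(x_n)(x_n - x_{n-1})/(f(x_n) - f(x_{n-1}))

Iteration 1:
  f(1.080000) = -1.833600
  f(1.840000) = 0.385600
  x_2 = 1.840000 - 0.385600×(1.840000 - 1.080000)/(0.385600 - (-1.833600))
       = 1.707945
Iteration 2:
  f(1.840000) = 0.385600
  f(1.707945) = -0.082923
  x_3 = 1.707945 - (-0.082923)×(1.707945 - 1.840000)/(-0.082923 - 0.385600)
       = 1.731317
Iteration 3:
  f(1.707945) = -0.082923
  f(1.731317) = -0.002540
  x_4 = 1.731317 - (-0.002540)×(1.731317 - 1.707945)/(-0.002540 - (-0.082923))
       = 1.732056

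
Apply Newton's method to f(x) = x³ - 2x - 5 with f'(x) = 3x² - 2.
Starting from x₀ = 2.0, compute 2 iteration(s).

f(x) = x³ - 2x - 5
f'(x) = 3x² - 2
x₀ = 2.0

Newton-Raphson formula: x_{n+1} = x_n - f(x_n)/f'(x_n)

Iteration 1:
  f(2.000000) = -1.000000
  f'(2.000000) = 10.000000
  x_1 = 2.000000 - (-1.000000)/10.000000 = 2.100000
Iteration 2:
  f(2.100000) = 0.061000
  f'(2.100000) = 11.230000
  x_2 = 2.100000 - 0.061000/11.230000 = 2.094568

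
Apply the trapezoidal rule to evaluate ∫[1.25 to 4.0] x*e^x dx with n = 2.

f(x) = x*e^x
a = 1.25, b = 4.0, n = 2
h = (b - a)/n = 1.375000

Trapezoidal rule: (h/2)[f(x₀) + 2f(x₁) + 2f(x₂) + ... + f(xₙ)]

x_0 = 1.2500, f(x_0) = 4.362929, coefficient = 1
x_1 = 2.6250, f(x_1) = 36.237007, coefficient = 2
x_2 = 4.0000, f(x_2) = 218.392600, coefficient = 1

I ≈ (1.375000/2) × 295.229543 = 202.970311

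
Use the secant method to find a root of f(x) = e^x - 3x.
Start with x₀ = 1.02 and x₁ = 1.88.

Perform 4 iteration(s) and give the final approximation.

f(x) = e^x - 3x
x₀ = 1.02, x₁ = 1.88

Secant formula: x_{n+1} = x_n - f(x_n)(x_n - x_{n-1})/(f(x_n) - f(x_{n-1}))

Iteration 1:
  f(1.020000) = -0.286805
  f(1.880000) = 0.913505
  x_2 = 1.880000 - 0.913505×(1.880000 - 1.020000)/(0.913505 - (-0.286805))
       = 1.225491
Iteration 2:
  f(1.880000) = 0.913505
  f(1.225491) = -0.270635
  x_3 = 1.225491 - (-0.270635)×(1.225491 - 1.880000)/(-0.270635 - 0.913505)
       = 1.375079
Iteration 3:
  f(1.225491) = -0.270635
  f(1.375079) = -0.169848
  x_4 = 1.375079 - (-0.169848)×(1.375079 - 1.225491)/(-0.169848 - (-0.270635))
       = 1.627167
Iteration 4:
  f(1.375079) = -0.169848
  f(1.627167) = 0.207935
  x_5 = 1.627167 - 0.207935×(1.627167 - 1.375079)/(0.207935 - (-0.169848))
       = 1.488416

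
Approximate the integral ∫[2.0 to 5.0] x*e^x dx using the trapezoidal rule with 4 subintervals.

f(x) = x*e^x
a = 2.0, b = 5.0, n = 4
h = (b - a)/n = 0.750000

Trapezoidal rule: (h/2)[f(x₀) + 2f(x₁) + 2f(x₂) + ... + f(xₙ)]

x_0 = 2.0000, f(x_0) = 14.778112, coefficient = 1
x_1 = 2.7500, f(x_1) = 43.017238, coefficient = 2
x_2 = 3.5000, f(x_2) = 115.904082, coefficient = 2
x_3 = 4.2500, f(x_3) = 297.948002, coefficient = 2
x_4 = 5.0000, f(x_4) = 742.065796, coefficient = 1

I ≈ (0.750000/2) × 1670.582552 = 626.468457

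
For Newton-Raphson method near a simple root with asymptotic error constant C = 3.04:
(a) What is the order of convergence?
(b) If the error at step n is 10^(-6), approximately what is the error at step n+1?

(a) Newton-Raphson has quadratic (order 2) convergence near simple roots.
    This means |e_{n+1}| ≈ C|e_n|².

(b) With |e_n| = 10^(-6) and C = 3.04:
    |e_{n+1}| ≈ 3.04 × (10^(-6))² = 3.04 × 10^(-12)

(a) 2 (quadratic); (b) |e_{n+1}| ≈ 3.040e-12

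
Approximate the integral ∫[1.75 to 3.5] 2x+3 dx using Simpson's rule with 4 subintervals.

f(x) = 2x+3
a = 1.75, b = 3.5, n = 4
h = (b - a)/n = 0.437500

Simpson's rule: (h/3)[f(x₀) + 4f(x₁) + 2f(x₂) + ... + f(xₙ)]

x_0 = 1.7500, f(x_0) = 6.500000, coefficient = 1
x_1 = 2.1875, f(x_1) = 7.375000, coefficient = 4
x_2 = 2.6250, f(x_2) = 8.250000, coefficient = 2
x_3 = 3.0625, f(x_3) = 9.125000, coefficient = 4
x_4 = 3.5000, f(x_4) = 10.000000, coefficient = 1

I ≈ (0.437500/3) × 99.000000 = 14.437500
Exact value: 14.437500
Error: 0.000000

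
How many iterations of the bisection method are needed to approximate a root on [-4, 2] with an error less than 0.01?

We need (b-a)/2^n ≤ 0.01
(2 - (-4))/2^n ≤ 0.01
6/2^n ≤ 0.01
2^n ≥ 600
n ≥ log₂(600) = 9.23
n ≥ 10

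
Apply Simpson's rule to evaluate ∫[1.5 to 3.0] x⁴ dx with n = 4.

f(x) = x⁴
a = 1.5, b = 3.0, n = 4
h = (b - a)/n = 0.375000

Simpson's rule: (h/3)[f(x₀) + 4f(x₁) + 2f(x₂) + ... + f(xₙ)]

x_0 = 1.5000, f(x_0) = 5.062500, coefficient = 1
x_1 = 1.8750, f(x_1) = 12.359619, coefficient = 4
x_2 = 2.2500, f(x_2) = 25.628906, coefficient = 2
x_3 = 2.6250, f(x_3) = 47.480713, coefficient = 4
x_4 = 3.0000, f(x_4) = 81.000000, coefficient = 1

I ≈ (0.375000/3) × 376.681641 = 47.085205
Exact value: 47.081250
Error: 0.003955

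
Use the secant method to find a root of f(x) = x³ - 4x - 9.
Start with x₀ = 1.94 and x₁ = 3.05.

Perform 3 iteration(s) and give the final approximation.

f(x) = x³ - 4x - 9
x₀ = 1.94, x₁ = 3.05

Secant formula: x_{n+1} = x_n - f(x_n)(x_n - x_{n-1})/(f(x_n) - f(x_{n-1}))

Iteration 1:
  f(1.940000) = -9.458616
  f(3.050000) = 7.172625
  x_2 = 3.050000 - 7.172625×(3.050000 - 1.940000)/(7.172625 - (-9.458616))
       = 2.571286
Iteration 2:
  f(3.050000) = 7.172625
  f(2.571286) = -2.285062
  x_3 = 2.571286 - (-2.285062)×(2.571286 - 3.050000)/(-2.285062 - 7.172625)
       = 2.686947
Iteration 3:
  f(2.571286) = -2.285062
  f(2.686947) = -0.348873
  x_4 = 2.686947 - (-0.348873)×(2.686947 - 2.571286)/(-0.348873 - (-2.285062))
       = 2.707788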